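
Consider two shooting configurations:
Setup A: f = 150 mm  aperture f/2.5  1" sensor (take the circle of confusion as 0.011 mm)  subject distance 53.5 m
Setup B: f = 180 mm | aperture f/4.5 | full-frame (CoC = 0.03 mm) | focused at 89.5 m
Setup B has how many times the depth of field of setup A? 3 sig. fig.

11.0

Setup A: H = 150²/(2.5×0.011) + 150 ≈ 818331.8 mm; DoF = Df − Dn = 57231.8 − 50225.0 ≈ 7006.8 mm.
Setup B: H = 180²/(4.5×0.03) + 180 ≈ 240180.0 mm; DoF = Df − Dn = 142554 − 65225 ≈ 77329 mm.
Ratio = 77329 / 7006.8 ≈ 11.0.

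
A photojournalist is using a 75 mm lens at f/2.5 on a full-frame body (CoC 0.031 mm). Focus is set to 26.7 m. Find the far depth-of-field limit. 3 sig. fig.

Hyperfocal distance H = f²/(N·c) + f = 75²/(2.5 × 0.031) + 75 = 5625/0.0775 + 75 ≈ 72655.6 mm ≈ 72.66 m.
Far limit Df = s·(H − f)/(H − s) = 26700 × (72655.6 − 75) / (72655.6 − 26700) = 26700 × 72580.6 / 45955.6 ≈ 42169 mm ≈ 42.2 m.

42.2 m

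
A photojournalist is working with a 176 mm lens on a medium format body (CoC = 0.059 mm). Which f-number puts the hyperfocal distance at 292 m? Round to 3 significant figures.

Rearrange H = f²/(N·c) + f for N: N = f² / ((H − f)·c).
N = 176² / ((292000 − 176) × 0.059) = 30976 / 17218 ≈ 1.80.

f/1.80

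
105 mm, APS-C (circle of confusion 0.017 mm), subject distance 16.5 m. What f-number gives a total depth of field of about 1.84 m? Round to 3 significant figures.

f/2.20

Write h = H − f = f²/(N·c). The thin-lens limits are Dn = s·h/(h + (s−f)) and Df = s·h/(h − (s−f)), so DoF = Df − Dn = 2·s·(s−f)·h / (h² − (s−f)²).
That is a quadratic in h: DoF·h² − 2·s·(s−f)·h − DoF·(s−f)² = 0 ⇒ h = (s−f)·(s + √(s² + DoF²)) / DoF = 16395 × (16500 + √(16500² + 1840²)) / 1840 = 16395 × (16500 + 16602.3) / 1840 ≈ 294952 mm.
Then N = f²/(c·h) = 105² / (0.017 × 294952) = 11025 / 5014.2 ≈ 2.20.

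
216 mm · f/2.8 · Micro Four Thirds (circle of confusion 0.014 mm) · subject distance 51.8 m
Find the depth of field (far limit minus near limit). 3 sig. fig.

4.50 m

Hyperfocal distance H = f²/(N·c) + f = 216²/(2.8 × 0.014) + 216 = 46656/0.0392 + 216 ≈ 1190420.1 mm ≈ 1190 m.
Near limit Dn = s·(H − f)/(H + s − 2f) = 51800 × (1190420.1 − 216) / (1190420.1 + 51800 − 2 × 216) = 51800 × 1190204.1 / 1241788.1 ≈ 49648.2 mm.
Far limit Df = s·(H − f)/(H − s) = 51800 × (1190420.1 − 216) / (1190420.1 − 51800) = 51800 × 1190204.1 / 1138620.1 ≈ 54146.7 mm.
Depth of field = Df − Dn = 54146.7 − 49648.2 ≈ 4498.5 mm ≈ 4.50 m.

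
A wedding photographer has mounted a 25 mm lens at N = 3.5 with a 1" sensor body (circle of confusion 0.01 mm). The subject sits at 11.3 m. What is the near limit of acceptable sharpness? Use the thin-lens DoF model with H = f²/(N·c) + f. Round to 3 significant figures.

6.93 m

Hyperfocal distance H = f²/(N·c) + f = 25²/(3.5 × 0.01) + 25 = 625/0.035 + 25 ≈ 17882.1 mm ≈ 17.88 m.
Near limit Dn = s·(H − f)/(H + s − 2f) = 11300 × (17882.1 − 25) / (17882.1 + 11300 − 2 × 25) = 11300 × 17857.1 / 29132.1 ≈ 6926.6 mm ≈ 6.93 m.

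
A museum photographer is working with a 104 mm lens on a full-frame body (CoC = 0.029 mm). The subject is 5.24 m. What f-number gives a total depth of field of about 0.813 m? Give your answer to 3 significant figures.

Write h = H − f = f²/(N·c). The thin-lens limits are Dn = s·h/(h + (s−f)) and Df = s·h/(h − (s−f)), so DoF = Df − Dn = 2·s·(s−f)·h / (h² − (s−f)²).
That is a quadratic in h: DoF·h² − 2·s·(s−f)·h − DoF·(s−f)² = 0 ⇒ h = (s−f)·(s + √(s² + DoF²)) / DoF = 5136 × (5240 + √(5240² + 813²)) / 813 = 5136 × (5240 + 5302.69) / 813 ≈ 66602 mm.
Then N = f²/(c·h) = 104² / (0.029 × 66602) = 10816 / 1931.5 ≈ 5.60.

f/5.60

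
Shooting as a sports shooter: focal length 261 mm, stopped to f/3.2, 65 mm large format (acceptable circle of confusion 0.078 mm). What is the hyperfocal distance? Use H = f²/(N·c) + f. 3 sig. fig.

Hyperfocal distance H = f²/(N·c) + f = 261²/(3.2 × 0.078) + 261 = 68121/0.2496 + 261 ≈ 273181.7 mm ≈ 273 m.

273 m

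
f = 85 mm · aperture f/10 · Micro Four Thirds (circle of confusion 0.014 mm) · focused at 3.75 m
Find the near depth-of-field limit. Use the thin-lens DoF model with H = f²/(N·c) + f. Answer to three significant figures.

3.50 m

Hyperfocal distance H = f²/(N·c) + f = 85²/(10 × 0.014) + 85 = 7225/0.14 + 85 ≈ 51692.1 mm ≈ 51.69 m.
Near limit Dn = s·(H − f)/(H + s − 2f) = 3750 × (51692.1 − 85) / (51692.1 + 3750 − 2 × 85) = 3750 × 51607.1 / 55272.1 ≈ 3501.3 mm ≈ 3.50 m.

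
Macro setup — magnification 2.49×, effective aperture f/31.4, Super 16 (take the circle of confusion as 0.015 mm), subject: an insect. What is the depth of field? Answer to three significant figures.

At magnification m, DoF ≈ 2·N_eff·c/m² = 2 × 31.4 × 0.015 / 2.49² = 0.942 / 6.2 ≈ 0.152 mm.

0.152 mm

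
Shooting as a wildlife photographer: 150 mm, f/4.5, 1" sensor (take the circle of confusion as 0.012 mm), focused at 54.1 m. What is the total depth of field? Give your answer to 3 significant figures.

14.2 m

Hyperfocal distance H = f²/(N·c) + f = 150²/(4.5 × 0.012) + 150 = 22500/0.054 + 150 ≈ 416816.7 mm ≈ 416.8 m.
Near limit Dn = s·(H − f)/(H + s − 2f) = 54100 × (416816.7 − 150) / (416816.7 + 54100 − 2 × 150) = 54100 × 416666.7 / 470616.7 ≈ 47898 mm.
Far limit Df = s·(H − f)/(H − s) = 54100 × (416816.7 − 150) / (416816.7 − 54100) = 54100 × 416666.7 / 362716.7 ≈ 62147 mm.
Depth of field = Df − Dn = 62147 − 47898 ≈ 14249 mm ≈ 14.2 m.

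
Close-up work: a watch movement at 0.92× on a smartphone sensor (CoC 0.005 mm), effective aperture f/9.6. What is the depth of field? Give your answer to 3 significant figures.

At magnification m, DoF ≈ 2·N_eff·c/m² = 2 × 9.6 × 0.005 / 0.92² = 0.096 / 0.8464 ≈ 0.113 mm.

0.113 mm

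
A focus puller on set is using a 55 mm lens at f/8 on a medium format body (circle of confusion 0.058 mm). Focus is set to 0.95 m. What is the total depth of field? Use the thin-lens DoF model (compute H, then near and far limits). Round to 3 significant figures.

266 mm

Hyperfocal distance H = f²/(N·c) + f = 55²/(8 × 0.058) + 55 = 3025/0.464 + 55 ≈ 6574.4 mm ≈ 6.574 m.
Near limit Dn = s·(H − f)/(H + s − 2f) = 950 × (6574.4 − 55) / (6574.4 + 950 − 2 × 55) = 950 × 6519.4 / 7414.4 ≈ 835.32 mm.
Far limit Df = s·(H − f)/(H − s) = 950 × (6574.4 − 55) / (6574.4 − 950) = 950 × 6519.4 / 5624.4 ≈ 1101.17 mm.
Depth of field = Df − Dn = 1101.17 − 835.32 ≈ 265.85 mm.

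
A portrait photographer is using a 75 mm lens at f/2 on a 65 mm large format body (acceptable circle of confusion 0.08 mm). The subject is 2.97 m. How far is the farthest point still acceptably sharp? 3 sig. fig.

3.24 m

Hyperfocal distance H = f²/(N·c) + f = 75²/(2 × 0.08) + 75 = 5625/0.16 + 75 ≈ 35231.2 mm ≈ 35.23 m.
Far limit Df = s·(H − f)/(H − s) = 2970 × (35231.2 − 75) / (35231.2 − 2970) = 2970 × 35156.2 / 32261.2 ≈ 3236.5 mm ≈ 3.24 m.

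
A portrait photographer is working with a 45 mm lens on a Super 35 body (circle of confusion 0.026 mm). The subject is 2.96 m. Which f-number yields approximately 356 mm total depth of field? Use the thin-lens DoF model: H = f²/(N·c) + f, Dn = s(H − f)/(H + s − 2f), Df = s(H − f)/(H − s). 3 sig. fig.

Write h = H − f = f²/(N·c). The thin-lens limits are Dn = s·h/(h + (s−f)) and Df = s·h/(h − (s−f)), so DoF = Df − Dn = 2·s·(s−f)·h / (h² − (s−f)²).
That is a quadratic in h: DoF·h² − 2·s·(s−f)·h − DoF·(s−f)² = 0 ⇒ h = (s−f)·(s + √(s² + DoF²)) / DoF = 2915 × (2960 + √(2960² + 356²)) / 356 = 2915 × (2960 + 2981.33) / 356 ≈ 48649 mm.
Then N = f²/(c·h) = 45² / (0.026 × 48649) = 2025 / 1264.9 ≈ 1.60.

f/1.60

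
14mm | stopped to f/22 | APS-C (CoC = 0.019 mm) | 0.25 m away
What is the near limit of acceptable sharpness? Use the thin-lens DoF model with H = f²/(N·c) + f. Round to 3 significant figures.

166 mm

Hyperfocal distance H = f²/(N·c) + f = 14²/(22 × 0.019) + 14 = 196/0.418 + 14 ≈ 482.9 mm ≈ 0.483 m.
Near limit Dn = s·(H − f)/(H + s − 2f) = 250 × (482.9 − 14) / (482.9 + 250 − 2 × 14) = 250 × 468.9 / 704.9 ≈ 166.30 mm.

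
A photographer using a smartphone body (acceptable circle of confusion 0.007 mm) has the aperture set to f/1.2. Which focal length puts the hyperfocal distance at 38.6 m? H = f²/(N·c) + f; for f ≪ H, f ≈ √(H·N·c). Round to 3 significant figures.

18.0 mm

From H = f²/(N·c) + f, with f ≪ H: f ≈ √(H·N·c) = √(38600 × 1.2 × 0.007) = √324.24 ≈ 18.01 mm.
The +f correction barely moves this — solving exactly, f² + N·c·f − N·c·H = 0 ⇒ f = (−N·c + √((N·c)² + 4·N·c·H))/2 = (−0.0084 + √1297.0)/2 ≈ 18.002 mm, so f ≈ 18.0 mm.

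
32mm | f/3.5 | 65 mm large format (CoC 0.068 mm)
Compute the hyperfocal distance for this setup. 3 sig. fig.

Hyperfocal distance H = f²/(N·c) + f = 32²/(3.5 × 0.068) + 32 = 1024/0.238 + 32 ≈ 4334.5 mm ≈ 4.33 m.

4.33 m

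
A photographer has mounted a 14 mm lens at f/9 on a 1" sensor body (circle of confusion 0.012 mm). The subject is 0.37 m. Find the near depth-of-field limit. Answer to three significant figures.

309 mm

Hyperfocal distance H = f²/(N·c) + f = 14²/(9 × 0.012) + 14 = 196/0.108 + 14 ≈ 1828.8 mm ≈ 1.829 m.
Near limit Dn = s·(H − f)/(H + s − 2f) = 370 × (1828.8 − 14) / (1828.8 + 370 − 2 × 14) = 370 × 1814.8 / 2170.8 ≈ 309.32 mm.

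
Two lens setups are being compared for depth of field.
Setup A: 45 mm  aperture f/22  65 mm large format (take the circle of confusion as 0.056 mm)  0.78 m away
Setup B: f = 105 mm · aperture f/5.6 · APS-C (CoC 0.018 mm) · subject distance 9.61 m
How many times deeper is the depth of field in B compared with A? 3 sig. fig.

1.93

Setup A: H = 45²/(22×0.056) + 45 ≈ 1688.7 mm; DoF = Df − Dn = 1410.92 − 538.98 ≈ 871.94 mm.
Setup B: H = 105²/(5.6×0.018) + 105 ≈ 109480.0 mm; DoF = Df − Dn = 10524.6 − 8841.6 ≈ 1683.0 mm.
Ratio = 1683.0 / 871.94 ≈ 1.93.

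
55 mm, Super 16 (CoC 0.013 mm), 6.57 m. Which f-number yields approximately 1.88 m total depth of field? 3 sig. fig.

Write h = H − f = f²/(N·c). The thin-lens limits are Dn = s·h/(h + (s−f)) and Df = s·h/(h − (s−f)), so DoF = Df − Dn = 2·s·(s−f)·h / (h² − (s−f)²).
That is a quadratic in h: DoF·h² − 2·s·(s−f)·h − DoF·(s−f)² = 0 ⇒ h = (s−f)·(s + √(s² + DoF²)) / DoF = 6515 × (6570 + √(6570² + 1880²)) / 1880 = 6515 × (6570 + 6833.69) / 1880 ≈ 46449 mm.
Then N = f²/(c·h) = 55² / (0.013 × 46449) = 3025 / 603.84 ≈ 5.01.

f/5.01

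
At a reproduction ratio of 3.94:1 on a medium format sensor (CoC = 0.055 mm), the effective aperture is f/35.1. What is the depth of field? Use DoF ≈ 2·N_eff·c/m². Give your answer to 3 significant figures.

At magnification m, DoF ≈ 2·N_eff·c/m² = 2 × 35.1 × 0.055 / 3.94² = 3.861 / 15.52 ≈ 0.249 mm.

0.249 mm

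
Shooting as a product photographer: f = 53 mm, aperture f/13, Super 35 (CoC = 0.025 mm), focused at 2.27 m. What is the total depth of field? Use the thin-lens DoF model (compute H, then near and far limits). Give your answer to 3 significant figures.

1.25 m

Hyperfocal distance H = f²/(N·c) + f = 53²/(13 × 0.025) + 53 = 2809/0.325 + 53 ≈ 8696.1 mm ≈ 8.696 m.
Near limit Dn = s·(H − f)/(H + s − 2f) = 2270 × (8696.1 − 53) / (8696.1 + 2270 − 2 × 53) = 2270 × 8643.1 / 10860.1 ≈ 1806.6 mm.
Far limit Df = s·(H − f)/(H − s) = 2270 × (8696.1 − 53) / (8696.1 − 2270) = 2270 × 8643.1 / 6426.1 ≈ 3053.2 mm.
Depth of field = Df − Dn = 3053.2 − 1806.6 ≈ 1246.6 mm ≈ 1.25 m.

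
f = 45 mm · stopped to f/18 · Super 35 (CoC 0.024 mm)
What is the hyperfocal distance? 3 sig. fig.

Hyperfocal distance H = f²/(N·c) + f = 45²/(18 × 0.024) + 45 = 2025/0.432 + 45 ≈ 4732.5 mm ≈ 4.73 m.

4.73 m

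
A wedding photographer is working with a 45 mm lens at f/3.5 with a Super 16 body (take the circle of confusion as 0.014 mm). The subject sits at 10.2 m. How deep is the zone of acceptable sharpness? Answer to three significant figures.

Hyperfocal distance H = f²/(N·c) + f = 45²/(3.5 × 0.014) + 45 = 2025/0.049 + 45 ≈ 41371.5 mm ≈ 41.37 m.
Near limit Dn = s·(H − f)/(H + s − 2f) = 10200 × (41371.5 − 45) / (41371.5 + 10200 − 2 × 45) = 10200 × 41326.5 / 51481.5 ≈ 8188.0 mm.
Far limit Df = s·(H − f)/(H − s) = 10200 × (41371.5 − 45) / (41371.5 − 10200) = 10200 × 41326.5 / 31171.5 ≈ 13522.9 mm.
Depth of field = Df − Dn = 13522.9 − 8188.0 ≈ 5334.9 mm ≈ 5.33 m.

5.33 m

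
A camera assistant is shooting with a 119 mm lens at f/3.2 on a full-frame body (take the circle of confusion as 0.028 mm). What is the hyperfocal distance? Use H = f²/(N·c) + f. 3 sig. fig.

Hyperfocal distance H = f²/(N·c) + f = 119²/(3.2 × 0.028) + 119 = 14161/0.0896 + 119 ≈ 158165.9 mm ≈ 158 m.

158 m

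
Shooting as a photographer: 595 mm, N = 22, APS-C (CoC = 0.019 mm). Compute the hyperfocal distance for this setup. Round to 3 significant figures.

Hyperfocal distance H = f²/(N·c) + f = 595²/(22 × 0.019) + 595 = 354025/0.418 + 595 ≈ 847544.8 mm ≈ 848 m.

848 m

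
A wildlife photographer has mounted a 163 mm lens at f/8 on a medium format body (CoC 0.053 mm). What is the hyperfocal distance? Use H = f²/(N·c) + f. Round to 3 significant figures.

Hyperfocal distance H = f²/(N·c) + f = 163²/(8 × 0.053) + 163 = 26569/0.424 + 163 ≈ 62825.7 mm ≈ 62.8 m.

62.8 m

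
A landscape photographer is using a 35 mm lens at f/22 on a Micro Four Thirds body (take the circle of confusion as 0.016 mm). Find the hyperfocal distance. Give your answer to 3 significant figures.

3.52 m

Hyperfocal distance H = f²/(N·c) + f = 35²/(22 × 0.016) + 35 = 1225/0.352 + 35 ≈ 3515.1 mm ≈ 3.52 m.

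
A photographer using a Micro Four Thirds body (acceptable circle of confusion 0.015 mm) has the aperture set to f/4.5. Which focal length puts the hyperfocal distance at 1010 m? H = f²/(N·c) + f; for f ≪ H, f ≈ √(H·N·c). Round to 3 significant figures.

From H = f²/(N·c) + f, with f ≪ H: f ≈ √(H·N·c) = √(1010000 × 4.5 × 0.015) = √68175 ≈ 261.1 mm.
The +f correction barely moves this — solving exactly, f² + N·c·f − N·c·H = 0 ⇒ f = (−N·c + √((N·c)² + 4·N·c·H))/2 = (−0.0675 + √272700)/2 ≈ 261.07 mm, so f ≈ 261 mm.

261 mm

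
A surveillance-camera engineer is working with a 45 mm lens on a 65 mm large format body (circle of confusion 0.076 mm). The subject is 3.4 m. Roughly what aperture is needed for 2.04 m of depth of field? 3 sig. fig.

f/2.20

Write h = H − f = f²/(N·c). The thin-lens limits are Dn = s·h/(h + (s−f)) and Df = s·h/(h − (s−f)), so DoF = Df − Dn = 2·s·(s−f)·h / (h² − (s−f)²).
That is a quadratic in h: DoF·h² − 2·s·(s−f)·h − DoF·(s−f)² = 0 ⇒ h = (s−f)·(s + √(s² + DoF²)) / DoF = 3355 × (3400 + √(3400² + 2040²)) / 2040 = 3355 × (3400 + 3965.05) / 2040 ≈ 12113 mm.
Then N = f²/(c·h) = 45² / (0.076 × 12113) = 2025 / 920.56 ≈ 2.20.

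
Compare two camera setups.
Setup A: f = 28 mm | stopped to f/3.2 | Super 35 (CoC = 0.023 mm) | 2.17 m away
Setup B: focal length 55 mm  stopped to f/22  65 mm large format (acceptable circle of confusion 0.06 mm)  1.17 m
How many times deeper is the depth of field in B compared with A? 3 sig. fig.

1.64

Setup A: H = 28²/(3.2×0.023) + 28 ≈ 10680.2 mm; DoF = Df − Dn = 2716.19 − 1806.70 ≈ 909.49 mm.
Setup B: H = 55²/(22×0.06) + 55 ≈ 2346.7 mm; DoF = Df − Dn = 2278.7 − 787.1 ≈ 1491.6 mm.
Ratio = 1491.6 / 909.49 ≈ 1.64.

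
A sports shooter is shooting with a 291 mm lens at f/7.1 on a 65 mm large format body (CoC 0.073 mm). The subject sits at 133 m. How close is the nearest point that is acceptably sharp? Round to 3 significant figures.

73.4 m

Hyperfocal distance H = f²/(N·c) + f = 291²/(7.1 × 0.073) + 291 = 84681/0.5183 + 291 ≈ 163673.2 mm ≈ 163.7 m.
Near limit Dn = s·(H − f)/(H + s − 2f) = 133000 × (163673.2 − 291) / (163673.2 + 133000 − 2 × 291) = 133000 × 163382.2 / 296091.2 ≈ 73389 mm ≈ 73.4 m.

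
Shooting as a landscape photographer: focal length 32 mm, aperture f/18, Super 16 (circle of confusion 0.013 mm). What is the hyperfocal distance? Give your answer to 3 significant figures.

Hyperfocal distance H = f²/(N·c) + f = 32²/(18 × 0.013) + 32 = 1024/0.234 + 32 ≈ 4408.1 mm ≈ 4.41 m.

4.41 m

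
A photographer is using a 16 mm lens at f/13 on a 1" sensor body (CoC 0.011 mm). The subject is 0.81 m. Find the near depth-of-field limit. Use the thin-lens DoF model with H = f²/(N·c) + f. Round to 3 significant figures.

Hyperfocal distance H = f²/(N·c) + f = 16²/(13 × 0.011) + 16 = 256/0.143 + 16 ≈ 1806.2 mm ≈ 1.806 m.
Near limit Dn = s·(H − f)/(H + s − 2f) = 810 × (1806.2 − 16) / (1806.2 + 810 − 2 × 16) = 810 × 1790.2 / 2584.2 ≈ 561.13 mm ≈ 0.561 m.

0.561 m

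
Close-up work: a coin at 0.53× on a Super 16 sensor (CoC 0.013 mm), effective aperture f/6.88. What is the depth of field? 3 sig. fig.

At magnification m, DoF ≈ 2·N_eff·c/m² = 2 × 6.88 × 0.013 / 0.53² = 0.1789 / 0.2809 ≈ 0.637 mm.

0.637 mm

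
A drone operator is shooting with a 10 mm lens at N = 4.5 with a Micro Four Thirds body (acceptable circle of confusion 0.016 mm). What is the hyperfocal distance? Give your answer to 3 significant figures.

Hyperfocal distance H = f²/(N·c) + f = 10²/(4.5 × 0.016) + 10 = 100/0.072 + 10 ≈ 1398.9 mm ≈ 1.40 m.

1.40 m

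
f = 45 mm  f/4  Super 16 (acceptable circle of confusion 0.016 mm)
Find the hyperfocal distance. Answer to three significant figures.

Hyperfocal distance H = f²/(N·c) + f = 45²/(4 × 0.016) + 45 = 2025/0.064 + 45 ≈ 31685.6 mm ≈ 31.7 m.

31.7 m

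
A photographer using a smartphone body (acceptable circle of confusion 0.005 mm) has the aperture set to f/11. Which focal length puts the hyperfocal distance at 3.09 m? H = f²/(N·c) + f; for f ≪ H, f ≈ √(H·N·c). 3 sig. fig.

From H = f²/(N·c) + f, with f ≪ H: f ≈ √(H·N·c) = √(3090 × 11 × 0.005) = √169.95 ≈ 13.04 mm.
The +f correction barely moves this — solving exactly, f² + N·c·f − N·c·H = 0 ⇒ f = (−N·c + √((N·c)² + 4·N·c·H))/2 = (−0.055 + √679.80)/2 ≈ 13.009 mm, so f ≈ 13.0 mm.

13.0 mm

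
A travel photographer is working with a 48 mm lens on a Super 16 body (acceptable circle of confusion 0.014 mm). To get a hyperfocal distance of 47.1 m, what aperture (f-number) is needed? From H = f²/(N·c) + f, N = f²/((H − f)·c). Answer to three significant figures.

Rearrange H = f²/(N·c) + f for N: N = f² / ((H − f)·c).
N = 48² / ((47100 − 48) × 0.014) = 2304 / 658.7 ≈ 3.50.

f/3.50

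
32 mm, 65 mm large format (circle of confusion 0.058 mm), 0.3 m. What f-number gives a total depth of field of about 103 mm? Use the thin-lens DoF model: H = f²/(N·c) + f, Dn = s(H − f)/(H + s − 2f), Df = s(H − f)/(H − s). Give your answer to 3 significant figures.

Write h = H − f = f²/(N·c). The thin-lens limits are Dn = s·h/(h + (s−f)) and Df = s·h/(h − (s−f)), so DoF = Df − Dn = 2·s·(s−f)·h / (h² − (s−f)²).
That is a quadratic in h: DoF·h² − 2·s·(s−f)·h − DoF·(s−f)² = 0 ⇒ h = (s−f)·(s + √(s² + DoF²)) / DoF = 268 × (300 + √(300² + 103²)) / 103 = 268 × (300 + 317.189) / 103 ≈ 1605.9 mm.
Then N = f²/(c·h) = 32² / (0.058 × 1605.9) = 1024 / 93.142 ≈ 11.

f/11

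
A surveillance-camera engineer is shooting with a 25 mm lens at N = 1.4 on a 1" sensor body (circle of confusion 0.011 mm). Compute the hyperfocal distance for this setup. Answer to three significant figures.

40.6 m

Hyperfocal distance H = f²/(N·c) + f = 25²/(1.4 × 0.011) + 25 = 625/0.0154 + 25 ≈ 40609.4 mm ≈ 40.6 m.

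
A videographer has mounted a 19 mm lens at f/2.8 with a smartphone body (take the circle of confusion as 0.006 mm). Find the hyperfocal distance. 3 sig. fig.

21.5 m

Hyperfocal distance H = f²/(N·c) + f = 19²/(2.8 × 0.006) + 19 = 361/0.0168 + 19 ≈ 21507.1 mm ≈ 21.5 m.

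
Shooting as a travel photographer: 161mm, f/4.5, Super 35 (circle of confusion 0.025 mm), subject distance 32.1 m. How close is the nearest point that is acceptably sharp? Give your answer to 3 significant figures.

28.2 m

Hyperfocal distance H = f²/(N·c) + f = 161²/(4.5 × 0.025) + 161 = 25921/0.1125 + 161 ≈ 230569.9 mm ≈ 230.6 m.
Near limit Dn = s·(H − f)/(H + s − 2f) = 32100 × (230569.9 − 161) / (230569.9 + 32100 − 2 × 161) = 32100 × 230408.9 / 262347.9 ≈ 28192 mm ≈ 28.2 m.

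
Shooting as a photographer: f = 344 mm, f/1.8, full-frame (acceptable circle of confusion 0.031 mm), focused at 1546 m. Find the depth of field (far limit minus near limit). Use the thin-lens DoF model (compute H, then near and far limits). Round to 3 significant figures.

Hyperfocal distance H = f²/(N·c) + f = 344²/(1.8 × 0.031) + 344 = 118336/0.0558 + 344 ≈ 2121060.8 mm ≈ 2121 m.
Near limit Dn = s·(H − f)/(H + s − 2f) = 1546000 × (2121060.8 − 344) / (2121060.8 + 1546000 − 2 × 344) = 1546000 × 2120716.8 / 3666372.8 ≈ 894243 mm.
Far limit Df = s·(H − f)/(H − s) = 1546000 × (2121060.8 − 344) / (2121060.8 − 1546000) = 1546000 × 2120716.8 / 575060.8 ≈ 5701359 mm.
Depth of field = Df − Dn = 5701359 − 894243 ≈ 4807116 mm ≈ 4810 m.

4810 m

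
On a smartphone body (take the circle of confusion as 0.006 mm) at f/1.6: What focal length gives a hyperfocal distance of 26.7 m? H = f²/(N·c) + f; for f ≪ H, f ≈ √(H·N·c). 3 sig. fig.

16.0 mm

From H = f²/(N·c) + f, with f ≪ H: f ≈ √(H·N·c) = √(26700 × 1.6 × 0.006) = √256.32 ≈ 16.01 mm.
The +f correction barely moves this — solving exactly, f² + N·c·f − N·c·H = 0 ⇒ f = (−N·c + √((N·c)² + 4·N·c·H))/2 = (−0.0096 + √1025.3)/2 ≈ 16.005 mm, so f ≈ 16.0 mm.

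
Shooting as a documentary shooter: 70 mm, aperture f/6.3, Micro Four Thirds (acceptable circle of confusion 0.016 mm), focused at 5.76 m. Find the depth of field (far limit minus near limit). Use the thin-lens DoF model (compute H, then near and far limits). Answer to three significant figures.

1.37 m

Hyperfocal distance H = f²/(N·c) + f = 70²/(6.3 × 0.016) + 70 = 4900/0.1008 + 70 ≈ 48681.1 mm ≈ 48.68 m.
Near limit Dn = s·(H − f)/(H + s − 2f) = 5760 × (48681.1 − 70) / (48681.1 + 5760 − 2 × 70) = 5760 × 48611.1 / 54301.1 ≈ 5156.4 mm.
Far limit Df = s·(H − f)/(H − s) = 5760 × (48681.1 − 70) / (48681.1 − 5760) = 5760 × 48611.1 / 42921.1 ≈ 6523.6 mm.
Depth of field = Df − Dn = 6523.6 − 5156.4 ≈ 1367.2 mm ≈ 1.37 m.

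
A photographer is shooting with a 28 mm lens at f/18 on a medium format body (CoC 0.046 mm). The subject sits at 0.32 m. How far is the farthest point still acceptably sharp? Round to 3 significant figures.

463 mm

Hyperfocal distance H = f²/(N·c) + f = 28²/(18 × 0.046) + 28 = 784/0.828 + 28 ≈ 974.9 mm ≈ 0.975 m.
Far limit Df = s·(H − f)/(H − s) = 320 × (974.9 − 28) / (974.9 − 320) = 320 × 946.9 / 654.9 ≈ 462.69 mm.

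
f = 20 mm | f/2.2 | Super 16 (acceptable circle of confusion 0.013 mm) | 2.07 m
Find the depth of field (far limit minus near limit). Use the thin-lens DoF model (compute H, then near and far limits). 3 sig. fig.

Hyperfocal distance H = f²/(N·c) + f = 20²/(2.2 × 0.013) + 20 = 400/0.0286 + 20 ≈ 14006.0 mm ≈ 14.01 m.
Near limit Dn = s·(H − f)/(H + s − 2f) = 2070 × (14006.0 − 20) / (14006.0 + 2070 − 2 × 20) = 2070 × 13986.0 / 16036.0 ≈ 1805.38 mm.
Far limit Df = s·(H − f)/(H − s) = 2070 × (14006.0 − 20) / (14006.0 − 2070) = 2070 × 13986.0 / 11936.0 ≈ 2425.52 mm.
Depth of field = Df − Dn = 2425.52 − 1805.38 ≈ 620.14 mm ≈ 0.620 m.

0.620 m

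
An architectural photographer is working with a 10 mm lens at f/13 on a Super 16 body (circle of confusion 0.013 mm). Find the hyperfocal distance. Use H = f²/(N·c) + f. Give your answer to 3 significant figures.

Hyperfocal distance H = f²/(N·c) + f = 10²/(13 × 0.013) + 10 = 100/0.169 + 10 ≈ 601.7 mm ≈ 0.602 m.

0.602 m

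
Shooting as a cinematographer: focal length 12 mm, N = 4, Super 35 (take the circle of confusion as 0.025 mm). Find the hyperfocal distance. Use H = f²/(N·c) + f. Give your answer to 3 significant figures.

1.45 m

Hyperfocal distance H = f²/(N·c) + f = 12²/(4 × 0.025) + 12 = 144/0.1 + 12 ≈ 1452.0 mm ≈ 1.45 m.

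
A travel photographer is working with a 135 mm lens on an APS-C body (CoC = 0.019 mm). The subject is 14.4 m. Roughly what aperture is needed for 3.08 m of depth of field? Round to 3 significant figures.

Write h = H − f = f²/(N·c). The thin-lens limits are Dn = s·h/(h + (s−f)) and Df = s·h/(h − (s−f)), so DoF = Df − Dn = 2·s·(s−f)·h / (h² − (s−f)²).
That is a quadratic in h: DoF·h² − 2·s·(s−f)·h − DoF·(s−f)² = 0 ⇒ h = (s−f)·(s + √(s² + DoF²)) / DoF = 14265 × (14400 + √(14400² + 3080²)) / 3080 = 14265 × (14400 + 14725.7) / 3080 ≈ 134896 mm.
Then N = f²/(c·h) = 135² / (0.019 × 134896) = 18225 / 2563.0 ≈ 7.11.

f/7.11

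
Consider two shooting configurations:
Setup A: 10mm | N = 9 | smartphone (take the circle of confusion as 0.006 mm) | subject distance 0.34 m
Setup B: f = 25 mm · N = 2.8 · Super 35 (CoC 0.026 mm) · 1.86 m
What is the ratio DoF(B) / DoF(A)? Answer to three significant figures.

6.66

Setup A: H = 10²/(9×0.006) + 10 ≈ 1861.9 mm; DoF = Df − Dn = 413.73 − 288.58 ≈ 125.15 mm.
Setup B: H = 25²/(2.8×0.026) + 25 ≈ 8610.2 mm; DoF = Df − Dn = 2365.63 − 1532.45 ≈ 833.18 mm.
Ratio = 833.18 / 125.15 ≈ 6.66.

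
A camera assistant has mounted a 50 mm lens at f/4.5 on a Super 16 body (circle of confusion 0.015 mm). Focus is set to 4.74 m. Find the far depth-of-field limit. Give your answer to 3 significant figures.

5.43 m

Hyperfocal distance H = f²/(N·c) + f = 50²/(4.5 × 0.015) + 50 = 2500/0.0675 + 50 ≈ 37087.0 mm ≈ 37.09 m.
Far limit Df = s·(H − f)/(H − s) = 4740 × (37087.0 − 50) / (37087.0 − 4740) = 4740 × 37037.0 / 32347.0 ≈ 5427.3 mm ≈ 5.43 m.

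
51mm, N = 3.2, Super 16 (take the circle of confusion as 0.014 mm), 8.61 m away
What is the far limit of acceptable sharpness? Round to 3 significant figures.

10.1 m

Hyperfocal distance H = f²/(N·c) + f = 51²/(3.2 × 0.014) + 51 = 2601/0.0448 + 51 ≈ 58109.0 mm ≈ 58.11 m.
Far limit Df = s·(H − f)/(H − s) = 8610 × (58109.0 − 51) / (58109.0 − 8610) = 8610 × 58058.0 / 49499.0 ≈ 10099 mm ≈ 10.1 m.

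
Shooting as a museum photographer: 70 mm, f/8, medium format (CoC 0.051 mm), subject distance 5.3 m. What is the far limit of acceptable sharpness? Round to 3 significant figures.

9.39 m

Hyperfocal distance H = f²/(N·c) + f = 70²/(8 × 0.051) + 70 = 4900/0.408 + 70 ≈ 12079.8 mm ≈ 12.08 m.
Far limit Df = s·(H − f)/(H − s) = 5300 × (12079.8 − 70) / (12079.8 − 5300) = 5300 × 12009.8 / 6779.8 ≈ 9388.5 mm ≈ 9.39 m.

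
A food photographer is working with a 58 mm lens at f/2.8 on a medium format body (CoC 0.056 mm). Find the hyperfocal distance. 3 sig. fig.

21.5 m

Hyperfocal distance H = f²/(N·c) + f = 58²/(2.8 × 0.056) + 58 = 3364/0.1568 + 58 ≈ 21512.1 mm ≈ 21.5 m.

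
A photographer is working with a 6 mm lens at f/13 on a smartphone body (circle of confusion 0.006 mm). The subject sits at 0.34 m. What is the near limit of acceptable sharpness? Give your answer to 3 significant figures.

Hyperfocal distance H = f²/(N·c) + f = 6²/(13 × 0.006) + 6 = 36/0.078 + 6 ≈ 467.5 mm ≈ 0.468 m.
Near limit Dn = s·(H − f)/(H + s − 2f) = 340 × (467.5 − 6) / (467.5 + 340 − 2 × 6) = 340 × 461.5 / 795.5 ≈ 197.25 mm.

197 mm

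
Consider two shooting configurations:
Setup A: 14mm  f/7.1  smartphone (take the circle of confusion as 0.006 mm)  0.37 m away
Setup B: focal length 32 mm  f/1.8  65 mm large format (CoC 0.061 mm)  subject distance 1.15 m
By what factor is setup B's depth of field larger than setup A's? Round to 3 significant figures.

4.86

Setup A: H = 14²/(7.1×0.006) + 14 ≈ 4614.9 mm; DoF = Df − Dn = 401.030 − 343.427 ≈ 57.603 mm.
Setup B: H = 32²/(1.8×0.061) + 32 ≈ 9358.0 mm; DoF = Df − Dn = 1306.64 − 1026.90 ≈ 279.74 mm.
Ratio = 279.74 / 57.603 ≈ 4.86.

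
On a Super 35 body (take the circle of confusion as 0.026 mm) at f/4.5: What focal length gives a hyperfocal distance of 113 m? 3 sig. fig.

115 mm

From H = f²/(N·c) + f, with f ≪ H: f ≈ √(H·N·c) = √(113000 × 4.5 × 0.026) = √13221 ≈ 115.0 mm.
The +f correction barely moves this — solving exactly, f² + N·c·f − N·c·H = 0 ⇒ f = (−N·c + √((N·c)² + 4·N·c·H))/2 = (−0.117 + √52884)/2 ≈ 114.92 mm, so f ≈ 115 mm.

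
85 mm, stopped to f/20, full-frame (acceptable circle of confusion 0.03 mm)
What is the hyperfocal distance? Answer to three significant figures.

Hyperfocal distance H = f²/(N·c) + f = 85²/(20 × 0.03) + 85 = 7225/0.6 + 85 ≈ 12126.7 mm ≈ 12.1 m.

12.1 m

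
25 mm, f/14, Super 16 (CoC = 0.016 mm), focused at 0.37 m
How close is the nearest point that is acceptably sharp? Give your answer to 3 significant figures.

Hyperfocal distance H = f²/(N·c) + f = 25²/(14 × 0.016) + 25 = 625/0.224 + 25 ≈ 2815.2 mm ≈ 2.815 m.
Near limit Dn = s·(H − f)/(H + s − 2f) = 370 × (2815.2 − 25) / (2815.2 + 370 − 2 × 25) = 370 × 2790.2 / 3135.2 ≈ 329.28 mm.

329 mm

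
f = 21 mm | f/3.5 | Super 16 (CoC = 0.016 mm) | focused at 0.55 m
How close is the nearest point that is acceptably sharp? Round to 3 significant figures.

0.515 m

Hyperfocal distance H = f²/(N·c) + f = 21²/(3.5 × 0.016) + 21 = 441/0.056 + 21 ≈ 7896.0 mm ≈ 7.896 m.
Near limit Dn = s·(H − f)/(H + s − 2f) = 550 × (7896.0 − 21) / (7896.0 + 550 − 2 × 21) = 550 × 7875.0 / 8404.0 ≈ 515.38 mm ≈ 0.515 m.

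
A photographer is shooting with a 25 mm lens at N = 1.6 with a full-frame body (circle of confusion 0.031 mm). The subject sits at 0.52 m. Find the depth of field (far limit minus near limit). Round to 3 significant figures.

Hyperfocal distance H = f²/(N·c) + f = 25²/(1.6 × 0.031) + 25 = 625/0.0496 + 25 ≈ 12625.8 mm ≈ 12.63 m.
Near limit Dn = s·(H − f)/(H + s − 2f) = 520 × (12625.8 − 25) / (12625.8 + 520 − 2 × 25) = 520 × 12600.8 / 13095.8 ≈ 500.345 mm.
Far limit Df = s·(H − f)/(H − s) = 520 × (12625.8 − 25) / (12625.8 − 520) = 520 × 12600.8 / 12105.8 ≈ 541.263 mm.
Depth of field = Df − Dn = 541.263 − 500.345 ≈ 40.918 mm.

40.9 mm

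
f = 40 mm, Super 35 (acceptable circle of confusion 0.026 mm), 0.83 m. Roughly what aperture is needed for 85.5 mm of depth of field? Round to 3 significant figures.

Write h = H − f = f²/(N·c). The thin-lens limits are Dn = s·h/(h + (s−f)) and Df = s·h/(h − (s−f)), so DoF = Df − Dn = 2·s·(s−f)·h / (h² − (s−f)²).
That is a quadratic in h: DoF·h² − 2·s·(s−f)·h − DoF·(s−f)² = 0 ⇒ h = (s−f)·(s + √(s² + DoF²)) / DoF = 790 × (830 + √(830² + 85.5²)) / 85.5 = 790 × (830 + 834.392) / 85.5 ≈ 15379 mm.
Then N = f²/(c·h) = 40² / (0.026 × 15379) = 1600 / 399.84 ≈ 4.

f/4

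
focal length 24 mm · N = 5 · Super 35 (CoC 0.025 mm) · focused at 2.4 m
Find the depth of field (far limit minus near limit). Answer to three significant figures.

Hyperfocal distance H = f²/(N·c) + f = 24²/(5 × 0.025) + 24 = 576/0.125 + 24 ≈ 4632.0 mm ≈ 4.632 m.
Near limit Dn = s·(H − f)/(H + s − 2f) = 2400 × (4632.0 − 24) / (4632.0 + 2400 − 2 × 24) = 2400 × 4608.0 / 6984.0 ≈ 1583.5 mm.
Far limit Df = s·(H − f)/(H − s) = 2400 × (4632.0 − 24) / (4632.0 − 2400) = 2400 × 4608.0 / 2232.0 ≈ 4954.8 mm.
Depth of field = Df − Dn = 4954.8 − 1583.5 ≈ 3371.3 mm ≈ 3.37 m.

3.37 m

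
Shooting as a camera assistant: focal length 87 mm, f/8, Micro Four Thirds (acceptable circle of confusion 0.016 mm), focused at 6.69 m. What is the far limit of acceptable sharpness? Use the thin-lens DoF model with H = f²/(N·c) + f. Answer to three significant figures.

Hyperfocal distance H = f²/(N·c) + f = 87²/(8 × 0.016) + 87 = 7569/0.128 + 87 ≈ 59219.8 mm ≈ 59.22 m.
Far limit Df = s·(H − f)/(H − s) = 6690 × (59219.8 − 87) / (59219.8 − 6690) = 6690 × 59132.8 / 52529.8 ≈ 7530.9 mm ≈ 7.53 m.

7.53 m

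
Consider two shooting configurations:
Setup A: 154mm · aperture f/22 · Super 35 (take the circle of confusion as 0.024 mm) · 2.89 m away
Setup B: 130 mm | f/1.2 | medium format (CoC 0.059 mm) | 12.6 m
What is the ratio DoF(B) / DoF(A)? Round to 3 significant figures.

3.74

Setup A: H = 154²/(22×0.024) + 154 ≈ 45070.7 mm; DoF = Df − Dn = 3077.46 − 2724.07 ≈ 353.39 mm.
Setup B: H = 130²/(1.2×0.059) + 130 ≈ 238830.6 mm; DoF = Df − Dn = 13294.5 − 11974.4 ≈ 1320.1 mm.
Ratio = 1320.1 / 353.39 ≈ 3.74.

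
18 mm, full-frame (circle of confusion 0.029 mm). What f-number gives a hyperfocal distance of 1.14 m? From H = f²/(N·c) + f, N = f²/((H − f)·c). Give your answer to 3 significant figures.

Rearrange H = f²/(N·c) + f for N: N = f² / ((H − f)·c).
N = 18² / ((1140 − 18) × 0.029) = 324 / 32.54 ≈ 9.96.

f/9.96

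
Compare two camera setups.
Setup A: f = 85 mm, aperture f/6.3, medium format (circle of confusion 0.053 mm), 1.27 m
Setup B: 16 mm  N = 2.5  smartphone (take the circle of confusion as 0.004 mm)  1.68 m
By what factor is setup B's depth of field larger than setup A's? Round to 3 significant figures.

1.57

Setup A: H = 85²/(6.3×0.053) + 85 ≈ 21723.2 mm; DoF = Df − Dn = 1343.58 − 1204.06 ≈ 139.52 mm.
Setup B: H = 16²/(2.5×0.004) + 16 ≈ 25616.0 mm; DoF = Df − Dn = 1796.79 − 1577.46 ≈ 219.33 mm.
Ratio = 219.33 / 139.52 ≈ 1.57.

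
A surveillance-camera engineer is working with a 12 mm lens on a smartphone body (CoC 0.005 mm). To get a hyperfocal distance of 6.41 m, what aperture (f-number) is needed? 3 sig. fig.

Rearrange H = f²/(N·c) + f for N: N = f² / ((H − f)·c).
N = 12² / ((6410 − 12) × 0.005) = 144 / 31.99 ≈ 4.50.

f/4.50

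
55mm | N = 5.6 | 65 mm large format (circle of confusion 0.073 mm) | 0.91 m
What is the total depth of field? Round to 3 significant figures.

Hyperfocal distance H = f²/(N·c) + f = 55²/(5.6 × 0.073) + 55 = 3025/0.4088 + 55 ≈ 7454.7 mm ≈ 7.455 m.
Near limit Dn = s·(H − f)/(H + s − 2f) = 910 × (7454.7 − 55) / (7454.7 + 910 − 2 × 55) = 910 × 7399.7 / 8254.7 ≈ 815.74 mm.
Far limit Df = s·(H − f)/(H − s) = 910 × (7454.7 − 55) / (7454.7 − 910) = 910 × 7399.7 / 6544.7 ≈ 1028.88 mm.
Depth of field = Df − Dn = 1028.88 − 815.74 ≈ 213.14 mm.

213 mm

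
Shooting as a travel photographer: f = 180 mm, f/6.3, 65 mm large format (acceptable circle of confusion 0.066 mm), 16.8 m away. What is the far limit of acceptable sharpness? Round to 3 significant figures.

Hyperfocal distance H = f²/(N·c) + f = 180²/(6.3 × 0.066) + 180 = 32400/0.4158 + 180 ≈ 78102.1 mm ≈ 78.10 m.
Far limit Df = s·(H − f)/(H − s) = 16800 × (78102.1 − 180) / (78102.1 − 16800) = 16800 × 77922.1 / 61302.1 ≈ 21355 mm ≈ 21.4 m.

21.4 m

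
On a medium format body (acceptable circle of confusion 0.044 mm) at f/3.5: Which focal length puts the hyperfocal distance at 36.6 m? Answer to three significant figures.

From H = f²/(N·c) + f, with f ≪ H: f ≈ √(H·N·c) = √(36600 × 3.5 × 0.044) = √5636.4 ≈ 75.08 mm.
Exact: f² + N·c·f − N·c·H = 0 ⇒ f = (−N·c + √((N·c)² + 4·N·c·H))/2 = (−0.154 + √22546)/2 ≈ 74.999 mm ≈ 75.0 mm.

75.0 mm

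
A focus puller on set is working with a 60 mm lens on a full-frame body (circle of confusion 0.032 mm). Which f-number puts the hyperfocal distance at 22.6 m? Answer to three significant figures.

f/4.99

Rearrange H = f²/(N·c) + f for N: N = f² / ((H − f)·c).
N = 60² / ((22600 − 60) × 0.032) = 3600 / 721.3 ≈ 4.99.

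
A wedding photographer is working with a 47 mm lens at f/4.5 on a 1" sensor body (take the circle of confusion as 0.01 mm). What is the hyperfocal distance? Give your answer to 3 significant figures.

49.1 m

Hyperfocal distance H = f²/(N·c) + f = 47²/(4.5 × 0.01) + 47 = 2209/0.045 + 47 ≈ 49135.9 mm ≈ 49.1 m.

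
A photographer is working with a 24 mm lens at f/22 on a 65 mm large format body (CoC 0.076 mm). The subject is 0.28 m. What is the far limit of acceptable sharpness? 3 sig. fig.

1.09 m

Hyperfocal distance H = f²/(N·c) + f = 24²/(22 × 0.076) + 24 = 576/1.672 + 24 ≈ 368.5 mm ≈ 0.368 m.
Far limit Df = s·(H − f)/(H − s) = 280 × (368.5 − 24) / (368.5 − 280) = 280 × 344.5 / 88.5 ≈ 1090.0 mm ≈ 1.09 m.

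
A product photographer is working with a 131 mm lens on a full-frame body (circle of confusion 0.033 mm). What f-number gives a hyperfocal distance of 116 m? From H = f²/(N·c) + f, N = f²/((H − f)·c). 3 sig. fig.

Rearrange H = f²/(N·c) + f for N: N = f² / ((H − f)·c).
N = 131² / ((116000 − 131) × 0.033) = 17161 / 3824 ≈ 4.49.

f/4.49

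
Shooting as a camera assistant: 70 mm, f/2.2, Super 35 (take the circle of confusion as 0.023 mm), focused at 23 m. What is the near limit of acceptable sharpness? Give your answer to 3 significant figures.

18.6 m

Hyperfocal distance H = f²/(N·c) + f = 70²/(2.2 × 0.023) + 70 = 4900/0.0506 + 70 ≈ 96907.9 mm ≈ 96.91 m.
Near limit Dn = s·(H − f)/(H + s − 2f) = 23000 × (96907.9 − 70) / (96907.9 + 23000 − 2 × 70) = 23000 × 96837.9 / 119767.9 ≈ 18597 mm ≈ 18.6 m.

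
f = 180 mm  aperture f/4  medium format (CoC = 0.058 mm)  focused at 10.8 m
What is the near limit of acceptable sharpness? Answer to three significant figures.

Hyperfocal distance H = f²/(N·c) + f = 180²/(4 × 0.058) + 180 = 32400/0.232 + 180 ≈ 139835.2 mm ≈ 139.8 m.
Near limit Dn = s·(H − f)/(H + s − 2f) = 10800 × (139835.2 − 180) / (139835.2 + 10800 − 2 × 180) = 10800 × 139655.2 / 150275.2 ≈ 10037 mm ≈ 10.0 m.

10.0 m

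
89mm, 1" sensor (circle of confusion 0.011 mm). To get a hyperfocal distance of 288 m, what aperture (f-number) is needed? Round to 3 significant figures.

Rearrange H = f²/(N·c) + f for N: N = f² / ((H − f)·c).
N = 89² / ((288000 − 89) × 0.011) = 7921 / 3167 ≈ 2.50.

f/2.50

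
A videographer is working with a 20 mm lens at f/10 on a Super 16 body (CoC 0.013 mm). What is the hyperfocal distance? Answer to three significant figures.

3.10 m

Hyperfocal distance H = f²/(N·c) + f = 20²/(10 × 0.013) + 20 = 400/0.13 + 20 ≈ 3096.9 mm ≈ 3.10 m.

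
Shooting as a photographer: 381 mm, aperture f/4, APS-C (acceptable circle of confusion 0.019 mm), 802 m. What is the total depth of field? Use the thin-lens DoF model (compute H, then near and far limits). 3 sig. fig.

Hyperfocal distance H = f²/(N·c) + f = 381²/(4 × 0.019) + 381 = 145161/0.076 + 381 ≈ 1910394.2 mm ≈ 1910 m.
Near limit Dn = s·(H − f)/(H + s − 2f) = 802000 × (1910394.2 − 381) / (1910394.2 + 802000 − 2 × 381) = 802000 × 1910013.2 / 2711632.2 ≈ 564911 mm.
Far limit Df = s·(H − f)/(H − s) = 802000 × (1910394.2 − 381) / (1910394.2 − 802000) = 802000 × 1910013.2 / 1108394.2 ≈ 1382027 mm.
Depth of field = Df − Dn = 1382027 − 564911 ≈ 817116 mm ≈ 817 m.

817 m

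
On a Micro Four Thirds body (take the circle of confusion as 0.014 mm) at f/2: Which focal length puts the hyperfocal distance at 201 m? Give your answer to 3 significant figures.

75.0 mm

From H = f²/(N·c) + f, with f ≪ H: f ≈ √(H·N·c) = √(201000 × 2 × 0.014) = √5628.0 ≈ 75.02 mm.
The +f correction barely moves this — solving exactly, f² + N·c·f − N·c·H = 0 ⇒ f = (−N·c + √((N·c)² + 4·N·c·H))/2 = (−0.028 + √22512)/2 ≈ 75.006 mm, so f ≈ 75.0 mm.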